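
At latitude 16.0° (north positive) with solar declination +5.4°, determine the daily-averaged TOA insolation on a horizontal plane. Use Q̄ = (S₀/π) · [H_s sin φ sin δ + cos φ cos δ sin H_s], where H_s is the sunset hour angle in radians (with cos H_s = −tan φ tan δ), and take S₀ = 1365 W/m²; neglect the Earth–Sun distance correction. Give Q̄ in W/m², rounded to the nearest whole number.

cos H_s = −tan(16.0°) · tan(5.4°) = -0.0271, so H_s = arccos(-0.0271) = 91.55°. In radians, H_s = 1.5978.
H_s sin φ sin δ = 1.5978 × 0.2756 × 0.0941 = 0.0414.
cos φ cos δ sin H_s = 0.9613 × 0.9956 × 0.9996 = 0.9567.
Q̄ = (1365/π) × (0.0414 + 0.9567) = 434.49 × 0.9981 = 433.66 W/m².

434 W/m²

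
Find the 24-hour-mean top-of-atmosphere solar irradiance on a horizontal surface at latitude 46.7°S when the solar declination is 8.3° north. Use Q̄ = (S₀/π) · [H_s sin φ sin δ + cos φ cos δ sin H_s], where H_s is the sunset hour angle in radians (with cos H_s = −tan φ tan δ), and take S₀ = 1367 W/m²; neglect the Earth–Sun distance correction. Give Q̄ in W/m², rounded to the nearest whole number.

227 W/m²

The sunset hour angle satisfies cos H_s = −tan φ tan δ = 0.1548, giving H_s = 81.09°. In radians, H_s = 1.4153.
H_s sin φ sin δ = 1.4153 × -0.7278 × 0.1444 = -0.1487.
cos φ cos δ sin H_s = 0.6858 × 0.9895 × 0.9879 = 0.6704.
Q̄ = (1367/π) × (-0.1487 + 0.6704) = 435.13 × 0.5217 = 227.01 W/m².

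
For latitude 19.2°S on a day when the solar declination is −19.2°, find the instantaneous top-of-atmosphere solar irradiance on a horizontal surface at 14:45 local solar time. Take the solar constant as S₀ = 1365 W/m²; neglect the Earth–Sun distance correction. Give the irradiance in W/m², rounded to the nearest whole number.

Hour angle H = 15° × (14.75 − 12) = 41.25°.
cos θ_z = sin φ sin δ + cos φ cos δ cos H = (-0.3289)(-0.3289) + (0.9444)(0.9444)(0.7518) = 0.7787.
Top-of-atmosphere irradiance = S₀ cos θ_z = 1365 × 0.7787 = 1062.93 W/m².

1063 W/m²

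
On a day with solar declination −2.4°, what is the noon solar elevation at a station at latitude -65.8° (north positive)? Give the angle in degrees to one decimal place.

At local solar noon the hour angle is zero, so the elevation is 90° − |φ − δ| = 90° − |-65.8° − (-2.4°)| = 90° − 63.4° = 26.6°.

26.6°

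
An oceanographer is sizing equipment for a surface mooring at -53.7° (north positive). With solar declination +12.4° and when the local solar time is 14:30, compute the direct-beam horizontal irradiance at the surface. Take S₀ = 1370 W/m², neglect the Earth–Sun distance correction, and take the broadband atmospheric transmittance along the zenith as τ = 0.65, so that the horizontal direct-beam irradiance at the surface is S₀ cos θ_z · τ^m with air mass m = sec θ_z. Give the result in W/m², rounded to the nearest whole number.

Hour angle H = 15° × (14.5 − 12) = 37.50°.
cos θ_z = sin φ sin δ + cos φ cos δ cos H = (-0.8059)(0.2147) + (0.5920)(0.9767)(0.7934) = 0.2857.
Air mass m = 1/cos θ_z = 1/0.2857 = 3.500; τ^m = 0.65^3.500 = 0.2214.
Surface direct beam = 1370 × 0.2857 × 0.2214 = 86.66 W/m².

87 W/m²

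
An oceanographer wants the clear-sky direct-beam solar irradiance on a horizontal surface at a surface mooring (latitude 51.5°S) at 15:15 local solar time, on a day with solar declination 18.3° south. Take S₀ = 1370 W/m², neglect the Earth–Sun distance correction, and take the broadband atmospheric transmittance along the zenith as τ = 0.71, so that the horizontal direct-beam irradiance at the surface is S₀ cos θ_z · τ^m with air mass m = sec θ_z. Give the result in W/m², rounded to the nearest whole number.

508 W/m²

Hour angle H = 15° × (15.25 − 12) = 48.75°.
cos θ_z = sin(-51.5°) sin(-18.3°) + cos(-51.5°) cos(-18.3°) cos(48.75°) = 0.2457 + 0.3897 = 0.6354.
Air mass m = 1/cos θ_z = 1/0.6354 = 1.574; τ^m = 0.71^1.574 = 0.5833.
Surface direct beam = 1370 × 0.6354 × 0.5833 = 507.76 W/m².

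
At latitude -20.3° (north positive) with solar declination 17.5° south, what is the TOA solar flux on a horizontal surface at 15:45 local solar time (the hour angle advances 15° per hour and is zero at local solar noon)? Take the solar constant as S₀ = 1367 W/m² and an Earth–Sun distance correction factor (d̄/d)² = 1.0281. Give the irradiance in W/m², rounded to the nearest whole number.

845 W/m²

Hour angle H = 15° × (15.75 − 12) = 56.25°.
cos θ_z = sin φ sin δ + cos φ cos δ cos H = (-0.3469)(-0.3007) + (0.9379)(0.9537)(0.5556) = 0.6013.
Top-of-atmosphere irradiance = S₀ (d̄/d)² cos θ_z = 1367 × 1.0281 × 0.6013 = 845.07 W/m².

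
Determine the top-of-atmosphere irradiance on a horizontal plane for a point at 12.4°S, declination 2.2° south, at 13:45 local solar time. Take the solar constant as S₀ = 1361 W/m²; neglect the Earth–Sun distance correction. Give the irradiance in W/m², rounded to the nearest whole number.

Hour angle H = 15° × (13.75 − 12) = 26.25°.
cos θ_z = sin φ sin δ + cos φ cos δ cos H = (-0.2147)(-0.0384) + (0.9767)(0.9993)(0.8969) = 0.8836.
Top-of-atmosphere irradiance = S₀ cos θ_z = 1361 × 0.8836 = 1202.58 W/m².

1203 W/m²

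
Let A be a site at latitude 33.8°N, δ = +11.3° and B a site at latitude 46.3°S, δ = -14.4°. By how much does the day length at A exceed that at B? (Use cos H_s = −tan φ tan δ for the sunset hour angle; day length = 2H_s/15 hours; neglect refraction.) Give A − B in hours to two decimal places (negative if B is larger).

A: H_s = arccos(−tan 33.8° · tan 11.3°) = 97.69°, so 2H_s/15 = 13.0253 h.
B: H_s = arccos(−tan -46.3° · tan -14.4°) = 105.59°, so 2H_s/15 = 14.0787 h.
A − B = 13.0253 − 14.0787 = -1.0534 h.

-1.05 h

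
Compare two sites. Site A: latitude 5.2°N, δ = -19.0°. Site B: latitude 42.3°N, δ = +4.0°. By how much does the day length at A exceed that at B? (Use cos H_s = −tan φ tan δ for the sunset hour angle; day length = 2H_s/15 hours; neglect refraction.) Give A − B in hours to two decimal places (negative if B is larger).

A: H_s = arccos(−tan 5.2° · tan -19.0°) = 88.20°, so 2H_s/15 = 11.7600 h.
B: H_s = arccos(−tan 42.3° · tan 4.0°) = 93.65°, so 2H_s/15 = 12.4867 h.
A − B = 11.7600 − 12.4867 = -0.7267 h.

-0.73 h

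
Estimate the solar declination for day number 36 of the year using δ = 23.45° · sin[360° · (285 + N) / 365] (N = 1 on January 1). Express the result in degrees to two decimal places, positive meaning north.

360 × (285 + 36) / 365 = 316.603°; sin(316.603°) = -0.6870.
δ = 23.45 × -0.6870 = -16.110° ≈ -16.11°.

-16.11°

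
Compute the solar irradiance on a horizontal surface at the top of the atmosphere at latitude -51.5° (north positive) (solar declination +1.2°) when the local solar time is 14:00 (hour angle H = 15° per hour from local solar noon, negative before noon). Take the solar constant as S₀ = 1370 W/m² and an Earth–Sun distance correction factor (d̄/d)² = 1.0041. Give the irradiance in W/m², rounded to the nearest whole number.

Hour angle H = 15° × (14 − 12) = 30.00°.
cos θ_z = sin(-51.5°) sin(1.2°) + cos(-51.5°) cos(1.2°) cos(30.00°) = -0.0164 + 0.5390 = 0.5226.
Top-of-atmosphere irradiance = S₀ (d̄/d)² cos θ_z = 1370 × 1.0041 × 0.5226 = 718.90 W/m².

719 W/m²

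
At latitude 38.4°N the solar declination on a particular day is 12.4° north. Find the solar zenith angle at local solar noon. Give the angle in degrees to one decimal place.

26.0°

At local solar noon the hour angle is zero, so the zenith angle is |φ − δ| = |38.4° − (12.4°)| = 26.0°.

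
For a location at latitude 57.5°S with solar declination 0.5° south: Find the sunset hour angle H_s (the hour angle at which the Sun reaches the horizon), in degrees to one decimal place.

90.8°

The sunset hour angle satisfies cos H_s = −tan φ tan δ = -0.0137, giving H_s = 90.78°.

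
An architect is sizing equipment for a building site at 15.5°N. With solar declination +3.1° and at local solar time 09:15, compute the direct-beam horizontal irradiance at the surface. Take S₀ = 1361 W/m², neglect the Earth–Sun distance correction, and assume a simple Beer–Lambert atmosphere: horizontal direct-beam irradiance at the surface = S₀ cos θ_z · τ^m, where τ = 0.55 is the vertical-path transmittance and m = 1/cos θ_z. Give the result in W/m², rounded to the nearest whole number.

Hour angle H = 15° × (9.25 − 12) = -41.25°.
With φ = 15.5°, δ = 3.1°, H = -41.25°: sin φ sin δ = 0.0145, cos φ cos δ cos H = 0.7234, so cos θ_z = 0.7379.
Air mass m = 1/cos θ_z = 1/0.7379 = 1.355; τ^m = 0.55^1.355 = 0.4448.
Surface direct beam = 1361 × 0.7379 × 0.4448 = 446.70 W/m².

447 W/m²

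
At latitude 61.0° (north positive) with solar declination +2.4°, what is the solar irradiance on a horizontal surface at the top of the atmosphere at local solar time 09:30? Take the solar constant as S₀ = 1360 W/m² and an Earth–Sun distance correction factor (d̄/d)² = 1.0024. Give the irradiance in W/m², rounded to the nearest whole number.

574 W/m²

Hour angle H = 15° × (9.5 − 12) = -37.50°.
cos θ_z = sin φ sin δ + cos φ cos δ cos H = (0.8746)(0.0419) + (0.4848)(0.9991)(0.7934) = 0.4209.
Top-of-atmosphere irradiance = S₀ (d̄/d)² cos θ_z = 1360 × 1.0024 × 0.4209 = 573.80 W/m².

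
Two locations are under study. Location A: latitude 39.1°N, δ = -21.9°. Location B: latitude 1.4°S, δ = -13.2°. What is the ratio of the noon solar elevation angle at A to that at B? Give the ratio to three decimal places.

A: 90° − |39.1 − (-21.9)| = 29.00°.
B: 90° − |-1.4 − (-13.2)| = 78.20°.
Ratio A/B = 29.0000 / 78.2000 = 0.3708.

0.371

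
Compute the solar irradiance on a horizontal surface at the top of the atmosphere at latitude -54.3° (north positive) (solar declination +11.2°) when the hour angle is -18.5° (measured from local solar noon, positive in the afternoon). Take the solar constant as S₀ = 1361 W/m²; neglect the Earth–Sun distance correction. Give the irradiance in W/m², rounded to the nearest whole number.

524 W/m²

cos θ_z = sin(-54.3°) sin(11.2°) + cos(-54.3°) cos(11.2°) cos(-18.50°) = -0.1577 + 0.5428 = 0.3851.
Top-of-atmosphere irradiance = S₀ cos θ_z = 1361 × 0.3851 = 524.12 W/m².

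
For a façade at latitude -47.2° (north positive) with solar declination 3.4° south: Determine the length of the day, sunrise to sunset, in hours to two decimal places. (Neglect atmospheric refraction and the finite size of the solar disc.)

12.49 hours

The sunset hour angle satisfies cos H_s = −tan φ tan δ = -0.0642, giving H_s = 93.68°.
Day length = 2 H_s / 15° h⁻¹ = 187.36° / 15 = 12.491 h.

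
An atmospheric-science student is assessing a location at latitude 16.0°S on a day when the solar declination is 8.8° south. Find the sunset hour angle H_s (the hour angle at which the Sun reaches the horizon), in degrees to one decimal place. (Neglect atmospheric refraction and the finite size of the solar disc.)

The sunset hour angle satisfies cos H_s = −tan φ tan δ = -0.0444, giving H_s = 92.54°.

92.5°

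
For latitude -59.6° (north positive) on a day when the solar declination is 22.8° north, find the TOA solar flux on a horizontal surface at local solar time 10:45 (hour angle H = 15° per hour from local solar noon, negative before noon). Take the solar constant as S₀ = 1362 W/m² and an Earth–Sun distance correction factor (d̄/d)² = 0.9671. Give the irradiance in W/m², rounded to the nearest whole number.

Hour angle H = 15° × (10.75 − 12) = -18.75°.
With φ = -59.6°, δ = 22.8°, H = -18.75°: sin φ sin δ = -0.3342, cos φ cos δ cos H = 0.4417, so cos θ_z = 0.1075.
Top-of-atmosphere irradiance = S₀ (d̄/d)² cos θ_z = 1362 × 0.9671 × 0.1075 = 141.60 W/m².

142 W/m²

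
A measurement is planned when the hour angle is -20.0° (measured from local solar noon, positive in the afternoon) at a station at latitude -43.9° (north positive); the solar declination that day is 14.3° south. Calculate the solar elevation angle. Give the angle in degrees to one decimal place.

55.8°

With φ = -43.9°, δ = -14.3°, H = -20.00°: sin φ sin δ = 0.1713, cos φ cos δ cos H = 0.6561, so cos θ_z = 0.8274.
θ_z = arccos(0.8274) = 34.17°, so the elevation is 90° − 34.17° = 55.83°.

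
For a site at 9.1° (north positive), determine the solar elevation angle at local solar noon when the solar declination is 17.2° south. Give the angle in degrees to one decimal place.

63.7°

At local solar noon the hour angle is zero, so the elevation is 90° − |φ − δ| = 90° − |9.1° − (-17.2°)| = 90° − 26.3° = 63.7°.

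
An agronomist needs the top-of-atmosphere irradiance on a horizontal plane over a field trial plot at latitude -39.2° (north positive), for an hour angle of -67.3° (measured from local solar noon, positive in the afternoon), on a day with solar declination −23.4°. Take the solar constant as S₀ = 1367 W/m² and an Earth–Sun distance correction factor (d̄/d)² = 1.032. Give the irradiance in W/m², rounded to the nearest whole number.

741 W/m²

With φ = -39.2°, δ = -23.4°, H = -67.30°: sin φ sin δ = 0.2510, cos φ cos δ cos H = 0.2745, so cos θ_z = 0.5255.
Top-of-atmosphere irradiance = S₀ (d̄/d)² cos θ_z = 1367 × 1.032 × 0.5255 = 741.35 W/m².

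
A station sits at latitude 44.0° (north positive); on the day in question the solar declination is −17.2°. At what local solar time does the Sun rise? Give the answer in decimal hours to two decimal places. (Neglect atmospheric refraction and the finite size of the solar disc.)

7.16 h

The sunset hour angle satisfies cos H_s = −tan φ tan δ = 0.2989, giving H_s = 72.61°.
Sunrise is at 12 − H_s/15 = 12 − 4.841 = 7.159 h local solar time.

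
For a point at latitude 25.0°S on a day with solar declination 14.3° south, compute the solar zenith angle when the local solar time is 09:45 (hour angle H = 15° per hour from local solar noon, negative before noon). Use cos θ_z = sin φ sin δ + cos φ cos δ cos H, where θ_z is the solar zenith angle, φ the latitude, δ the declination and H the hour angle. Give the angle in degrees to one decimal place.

Hour angle H = 15° × (9.75 − 12) = -33.75°.
With φ = -25.0°, δ = -14.3°, H = -33.75°: sin φ sin δ = 0.1044, cos φ cos δ cos H = 0.7302, so cos θ_z = 0.8346.
θ_z = arccos(0.8346) = 33.43°.

33.4°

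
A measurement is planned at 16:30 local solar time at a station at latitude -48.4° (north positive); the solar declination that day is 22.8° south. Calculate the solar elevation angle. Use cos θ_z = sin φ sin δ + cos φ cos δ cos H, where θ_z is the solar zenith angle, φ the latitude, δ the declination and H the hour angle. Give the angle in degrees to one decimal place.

31.6°

Hour angle H = 15° × (16.5 − 12) = 67.50°.
cos θ_z = sin(-48.4°) sin(-22.8°) + cos(-48.4°) cos(-22.8°) cos(67.50°) = 0.2898 + 0.2342 = 0.5240.
θ_z = arccos(0.5240) = 58.40°, so the elevation is 90° − 58.40° = 31.60°.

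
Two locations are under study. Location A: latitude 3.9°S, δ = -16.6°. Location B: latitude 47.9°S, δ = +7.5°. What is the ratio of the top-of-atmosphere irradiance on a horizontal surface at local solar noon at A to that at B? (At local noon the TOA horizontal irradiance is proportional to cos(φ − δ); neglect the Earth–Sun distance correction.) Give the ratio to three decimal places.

1.718

A: cos θ_z = cos(-3.9° − (-16.6°)) = 0.9755.
B: cos θ_z = cos(-47.9° − (7.5°)) = 0.5678.
Ratio A/B = 0.9755 / 0.5678 = 1.7180.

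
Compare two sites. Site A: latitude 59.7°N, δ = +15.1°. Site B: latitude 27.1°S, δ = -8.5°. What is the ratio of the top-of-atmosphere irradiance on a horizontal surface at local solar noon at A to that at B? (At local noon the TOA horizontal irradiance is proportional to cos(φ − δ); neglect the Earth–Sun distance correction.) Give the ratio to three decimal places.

A: cos θ_z = cos(59.7° − (15.1°)) = 0.7120.
B: cos θ_z = cos(-27.1° − (-8.5°)) = 0.9478.
Ratio A/B = 0.7120 / 0.9478 = 0.7512.

0.751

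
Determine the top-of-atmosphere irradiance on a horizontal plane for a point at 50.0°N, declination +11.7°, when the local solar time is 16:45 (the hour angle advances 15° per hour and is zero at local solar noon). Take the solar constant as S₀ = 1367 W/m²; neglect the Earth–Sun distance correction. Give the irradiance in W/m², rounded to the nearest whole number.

489 W/m²

Hour angle H = 15° × (16.75 − 12) = 71.25°.
With φ = 50.0°, δ = 11.7°, H = 71.25°: sin φ sin δ = 0.1553, cos φ cos δ cos H = 0.2023, so cos θ_z = 0.3576.
Top-of-atmosphere irradiance = S₀ cos θ_z = 1367 × 0.3576 = 488.84 W/m².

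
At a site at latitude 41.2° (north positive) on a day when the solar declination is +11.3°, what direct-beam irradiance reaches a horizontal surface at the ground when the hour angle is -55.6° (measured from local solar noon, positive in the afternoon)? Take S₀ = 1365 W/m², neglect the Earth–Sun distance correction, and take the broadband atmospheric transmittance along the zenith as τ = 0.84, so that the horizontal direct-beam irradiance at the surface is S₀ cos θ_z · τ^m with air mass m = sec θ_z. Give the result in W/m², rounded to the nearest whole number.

cos θ_z = sin φ sin δ + cos φ cos δ cos H = (0.6587)(0.1959) + (0.7524)(0.9806)(0.5650) = 0.5459.
Air mass m = 1/cos θ_z = 1/0.5459 = 1.832; τ^m = 0.84^1.832 = 0.7266.
Surface direct beam = 1365 × 0.5459 × 0.7266 = 541.43 W/m².

541 W/m²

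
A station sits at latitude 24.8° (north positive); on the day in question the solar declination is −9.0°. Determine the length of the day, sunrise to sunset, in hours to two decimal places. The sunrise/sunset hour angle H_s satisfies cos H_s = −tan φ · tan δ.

11.44 hours

−tan φ tan δ = −(0.4621)(-0.1584) = 0.0732; H_s = arccos(0.0732) = 85.80°.
Day length = 2 H_s / 15° h⁻¹ = 171.60° / 15 = 11.440 h.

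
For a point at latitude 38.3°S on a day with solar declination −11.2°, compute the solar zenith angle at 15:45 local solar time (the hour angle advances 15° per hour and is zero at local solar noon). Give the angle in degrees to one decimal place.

Hour angle H = 15° × (15.75 − 12) = 56.25°.
cos θ_z = sin(-38.3°) sin(-11.2°) + cos(-38.3°) cos(-11.2°) cos(56.25°) = 0.1204 + 0.4277 = 0.5481.
θ_z = arccos(0.5481) = 56.76°.

56.8°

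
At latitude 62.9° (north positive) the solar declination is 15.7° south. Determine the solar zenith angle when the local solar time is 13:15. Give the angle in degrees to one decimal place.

80.0°

Hour angle H = 15° × (13.25 − 12) = 18.75°.
With φ = 62.9°, δ = -15.7°, H = 18.75°: sin φ sin δ = -0.2409, cos φ cos δ cos H = 0.4153, so cos θ_z = 0.1744.
θ_z = arccos(0.1744) = 79.96°.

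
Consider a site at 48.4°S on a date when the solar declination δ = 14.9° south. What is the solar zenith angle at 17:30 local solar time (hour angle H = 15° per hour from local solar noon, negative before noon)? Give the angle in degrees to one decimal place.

Hour angle H = 15° × (17.5 − 12) = 82.50°.
cos θ_z = sin φ sin δ + cos φ cos δ cos H = (-0.7478)(-0.2571) + (0.6639)(0.9664)(0.1305) = 0.2760.
θ_z = arccos(0.2760) = 73.98°.

74.0°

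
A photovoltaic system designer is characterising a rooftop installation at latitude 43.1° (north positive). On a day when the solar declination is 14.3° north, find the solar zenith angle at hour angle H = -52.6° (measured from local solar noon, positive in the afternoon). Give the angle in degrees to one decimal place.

With φ = 43.1°, δ = 14.3°, H = -52.60°: sin φ sin δ = 0.1688, cos φ cos δ cos H = 0.4297, so cos θ_z = 0.5985.
θ_z = arccos(0.5985) = 53.24°.

53.2°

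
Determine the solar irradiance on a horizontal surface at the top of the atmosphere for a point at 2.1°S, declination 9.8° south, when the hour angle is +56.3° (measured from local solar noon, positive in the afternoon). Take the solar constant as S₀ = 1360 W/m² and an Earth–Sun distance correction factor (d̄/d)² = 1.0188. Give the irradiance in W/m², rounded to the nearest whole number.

766 W/m²

With φ = -2.1°, δ = -9.8°, H = 56.30°: sin φ sin δ = 0.0062, cos φ cos δ cos H = 0.5464, so cos θ_z = 0.5526.
Top-of-atmosphere irradiance = S₀ (d̄/d)² cos θ_z = 1360 × 1.0188 × 0.5526 = 765.66 W/m².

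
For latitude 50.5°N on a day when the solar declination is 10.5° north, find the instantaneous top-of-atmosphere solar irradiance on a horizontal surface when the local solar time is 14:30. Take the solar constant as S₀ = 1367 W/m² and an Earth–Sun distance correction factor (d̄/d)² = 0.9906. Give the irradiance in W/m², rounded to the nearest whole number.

862 W/m²

Hour angle H = 15° × (14.5 − 12) = 37.50°.
With φ = 50.5°, δ = 10.5°, H = 37.50°: sin φ sin δ = 0.1406, cos φ cos δ cos H = 0.4962, so cos θ_z = 0.6368.
Top-of-atmosphere irradiance = S₀ (d̄/d)² cos θ_z = 1367 × 0.9906 × 0.6368 = 862.32 W/m².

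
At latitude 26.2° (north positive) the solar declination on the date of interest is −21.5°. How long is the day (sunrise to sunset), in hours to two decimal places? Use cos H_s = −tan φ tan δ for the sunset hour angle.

−tan φ tan δ = −(0.4921)(-0.3939) = 0.1938; H_s = arccos(0.1938) = 78.83°.
Day length = 2 H_s / 15° h⁻¹ = 157.66° / 15 = 10.511 h.

10.51 hours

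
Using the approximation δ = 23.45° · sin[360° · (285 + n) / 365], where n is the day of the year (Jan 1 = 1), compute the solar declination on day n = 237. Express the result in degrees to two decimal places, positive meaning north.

+9.97°

360 × (285 + 237) / 365 = 514.849°; sin(514.849°) = 0.4250.
δ = 23.45 × 0.4250 = 9.966° ≈ +9.97°.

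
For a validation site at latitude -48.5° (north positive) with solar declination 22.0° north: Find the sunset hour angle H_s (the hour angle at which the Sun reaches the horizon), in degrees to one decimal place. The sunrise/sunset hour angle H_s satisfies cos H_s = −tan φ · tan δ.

62.8°

cos H_s = −tan(-48.5°) · tan(22.0°) = 0.4567, so H_s = arccos(0.4567) = 62.83°.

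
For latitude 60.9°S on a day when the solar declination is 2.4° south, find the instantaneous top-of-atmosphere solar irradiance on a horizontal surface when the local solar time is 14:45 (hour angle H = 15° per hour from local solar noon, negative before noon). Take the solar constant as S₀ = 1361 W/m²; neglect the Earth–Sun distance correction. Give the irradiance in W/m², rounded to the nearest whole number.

547 W/m²

Hour angle H = 15° × (14.75 − 12) = 41.25°.
cos θ_z = sin φ sin δ + cos φ cos δ cos H = (-0.8738)(-0.0419) + (0.4863)(0.9991)(0.7518) = 0.4019.
Top-of-atmosphere irradiance = S₀ cos θ_z = 1361 × 0.4019 = 546.99 W/m².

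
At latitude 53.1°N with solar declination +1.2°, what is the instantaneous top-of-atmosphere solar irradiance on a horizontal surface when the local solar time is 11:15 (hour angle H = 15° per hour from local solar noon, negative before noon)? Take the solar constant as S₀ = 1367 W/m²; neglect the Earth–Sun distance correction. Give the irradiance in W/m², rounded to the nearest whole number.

Hour angle H = 15° × (11.25 − 12) = -11.25°.
cos θ_z = sin(53.1°) sin(1.2°) + cos(53.1°) cos(1.2°) cos(-11.25°) = 0.0167 + 0.5888 = 0.6055.
Top-of-atmosphere irradiance = S₀ cos θ_z = 1367 × 0.6055 = 827.72 W/m².

828 W/m²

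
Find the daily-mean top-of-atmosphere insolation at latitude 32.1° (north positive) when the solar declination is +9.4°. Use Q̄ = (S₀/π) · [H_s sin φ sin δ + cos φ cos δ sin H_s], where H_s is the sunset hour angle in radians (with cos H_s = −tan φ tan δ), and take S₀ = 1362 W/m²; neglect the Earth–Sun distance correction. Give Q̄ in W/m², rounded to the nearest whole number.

423 W/m²

The sunset hour angle satisfies cos H_s = −tan φ tan δ = -0.1038, giving H_s = 95.96°. In radians, H_s = 1.6748.
H_s sin φ sin δ = 1.6748 × 0.5314 × 0.1633 = 0.1453.
cos φ cos δ sin H_s = 0.8471 × 0.9866 × 0.9946 = 0.8312.
Q̄ = (1362/π) × (0.1453 + 0.8312) = 433.54 × 0.9765 = 423.35 W/m².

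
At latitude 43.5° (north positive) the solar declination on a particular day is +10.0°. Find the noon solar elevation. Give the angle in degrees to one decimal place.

56.5°

At local solar noon the hour angle is zero, so the elevation is 90° − |φ − δ| = 90° − |43.5° − (10.0°)| = 90° − 33.5° = 56.5°.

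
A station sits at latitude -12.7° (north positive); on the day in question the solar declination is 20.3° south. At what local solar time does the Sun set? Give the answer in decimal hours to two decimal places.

18.32 h

−tan φ tan δ = −(-0.2254)(-0.3699) = -0.0834; H_s = arccos(-0.0834) = 94.78°.
Sunset is at 12 + H_s/15 = 12 + 6.319 = 18.319 h local solar time.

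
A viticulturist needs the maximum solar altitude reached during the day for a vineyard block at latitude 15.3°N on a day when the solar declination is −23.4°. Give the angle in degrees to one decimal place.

51.3°

At local solar noon the hour angle is zero, so the elevation is 90° − |φ − δ| = 90° − |15.3° − (-23.4°)| = 90° − 38.7° = 51.3°.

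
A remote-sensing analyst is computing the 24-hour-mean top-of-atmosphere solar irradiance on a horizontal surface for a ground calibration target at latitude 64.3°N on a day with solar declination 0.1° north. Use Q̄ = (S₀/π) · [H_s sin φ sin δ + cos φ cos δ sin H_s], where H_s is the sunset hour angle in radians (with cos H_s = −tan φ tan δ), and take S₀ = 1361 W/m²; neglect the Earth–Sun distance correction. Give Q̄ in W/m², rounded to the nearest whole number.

189 W/m²

The sunset hour angle satisfies cos H_s = −tan φ tan δ = -0.0036, giving H_s = 90.21°. In radians, H_s = 1.5745.
H_s sin φ sin δ = 1.5745 × 0.9011 × 0.0017 = 0.0024.
cos φ cos δ sin H_s = 0.4337 × 1.0000 × 1.0000 = 0.4337.
Q̄ = (1361/π) × (0.0024 + 0.4337) = 433.22 × 0.4361 = 188.93 W/m².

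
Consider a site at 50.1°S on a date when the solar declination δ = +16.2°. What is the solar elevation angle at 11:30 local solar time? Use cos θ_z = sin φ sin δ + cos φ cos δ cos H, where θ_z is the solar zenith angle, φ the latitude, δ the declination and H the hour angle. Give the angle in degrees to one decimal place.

Hour angle H = 15° × (11.5 − 12) = -7.50°.
cos θ_z = sin(-50.1°) sin(16.2°) + cos(-50.1°) cos(16.2°) cos(-7.50°) = -0.2140 + 0.6107 = 0.3967.
θ_z = arccos(0.3967) = 66.63°, so the elevation is 90° − 66.63° = 23.37°.

23.4°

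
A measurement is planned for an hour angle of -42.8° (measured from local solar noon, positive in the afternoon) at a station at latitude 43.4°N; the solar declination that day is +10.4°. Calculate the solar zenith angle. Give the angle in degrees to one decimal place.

49.6°

cos θ_z = sin φ sin δ + cos φ cos δ cos H = (0.6871)(0.1805) + (0.7266)(0.9836)(0.7337) = 0.6484.
θ_z = arccos(0.6484) = 49.58°.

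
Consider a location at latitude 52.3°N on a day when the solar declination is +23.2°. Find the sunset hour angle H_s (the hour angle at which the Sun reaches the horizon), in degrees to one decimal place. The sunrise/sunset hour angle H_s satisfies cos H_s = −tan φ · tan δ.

The sunset hour angle satisfies cos H_s = −tan φ tan δ = -0.5545, giving H_s = 123.68°.

123.7°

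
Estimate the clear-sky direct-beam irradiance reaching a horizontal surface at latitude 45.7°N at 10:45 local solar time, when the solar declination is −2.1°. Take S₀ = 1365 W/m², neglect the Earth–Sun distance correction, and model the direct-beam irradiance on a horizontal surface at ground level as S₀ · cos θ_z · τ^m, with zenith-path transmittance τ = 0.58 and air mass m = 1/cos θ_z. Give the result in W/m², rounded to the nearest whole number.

367 W/m²

Hour angle H = 15° × (10.75 − 12) = -18.75°.
cos θ_z = sin(45.7°) sin(-2.1°) + cos(45.7°) cos(-2.1°) cos(-18.75°) = -0.0262 + 0.6609 = 0.6347.
Air mass m = 1/cos θ_z = 1/0.6347 = 1.576; τ^m = 0.58^1.576 = 0.4238.
Surface direct beam = 1365 × 0.6347 × 0.4238 = 367.17 W/m².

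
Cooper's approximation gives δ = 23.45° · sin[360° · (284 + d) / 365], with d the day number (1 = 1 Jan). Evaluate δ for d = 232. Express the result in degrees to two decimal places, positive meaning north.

+12.10°

360 × (284 + 232) / 365 = 508.932°; sin(508.932°) = 0.5161.
δ = 23.45 × 0.5161 = 12.103° ≈ +12.10°.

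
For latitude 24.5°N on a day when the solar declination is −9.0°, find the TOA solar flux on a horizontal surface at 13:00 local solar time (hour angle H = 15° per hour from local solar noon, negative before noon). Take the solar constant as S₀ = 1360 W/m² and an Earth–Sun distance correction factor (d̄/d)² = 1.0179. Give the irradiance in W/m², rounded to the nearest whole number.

1112 W/m²

Hour angle H = 15° × (13 − 12) = 15.00°.
cos θ_z = sin φ sin δ + cos φ cos δ cos H = (0.4147)(-0.1564) + (0.9100)(0.9877)(0.9659) = 0.8033.
Top-of-atmosphere irradiance = S₀ (d̄/d)² cos θ_z = 1360 × 1.0179 × 0.8033 = 1112.04 W/m².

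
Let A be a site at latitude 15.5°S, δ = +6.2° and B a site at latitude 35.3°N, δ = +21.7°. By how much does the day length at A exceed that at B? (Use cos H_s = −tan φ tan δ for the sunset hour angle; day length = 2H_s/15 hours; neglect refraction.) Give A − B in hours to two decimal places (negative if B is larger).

A: H_s = arccos(−tan -15.5° · tan 6.2°) = 88.27°, so 2H_s/15 = 11.7693 h.
B: H_s = arccos(−tan 35.3° · tan 21.7°) = 106.37°, so 2H_s/15 = 14.1827 h.
A − B = 11.7693 − 14.1827 = -2.4134 h.

-2.41 h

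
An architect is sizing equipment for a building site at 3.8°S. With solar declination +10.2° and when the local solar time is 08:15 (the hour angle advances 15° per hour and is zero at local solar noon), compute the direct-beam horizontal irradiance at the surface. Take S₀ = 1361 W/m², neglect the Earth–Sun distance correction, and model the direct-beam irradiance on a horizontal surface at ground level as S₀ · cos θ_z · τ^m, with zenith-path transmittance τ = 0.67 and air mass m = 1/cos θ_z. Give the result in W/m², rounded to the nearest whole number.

343 W/m²

Hour angle H = 15° × (8.25 − 12) = -56.25°.
cos θ_z = sin φ sin δ + cos φ cos δ cos H = (-0.0663)(0.1771) + (0.9978)(0.9842)(0.5556) = 0.5339.
Air mass m = 1/cos θ_z = 1/0.5339 = 1.873; τ^m = 0.67^1.873 = 0.4723.
Surface direct beam = 1361 × 0.5339 × 0.4723 = 343.19 W/m².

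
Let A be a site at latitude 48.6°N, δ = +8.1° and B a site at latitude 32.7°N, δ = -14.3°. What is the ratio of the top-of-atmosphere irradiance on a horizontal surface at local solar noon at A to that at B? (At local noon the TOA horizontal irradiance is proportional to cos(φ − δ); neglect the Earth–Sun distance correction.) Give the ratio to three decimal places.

1.115

A: cos θ_z = cos(48.6° − (8.1°)) = 0.7604.
B: cos θ_z = cos(32.7° − (-14.3°)) = 0.6820.
Ratio A/B = 0.7604 / 0.6820 = 1.1150.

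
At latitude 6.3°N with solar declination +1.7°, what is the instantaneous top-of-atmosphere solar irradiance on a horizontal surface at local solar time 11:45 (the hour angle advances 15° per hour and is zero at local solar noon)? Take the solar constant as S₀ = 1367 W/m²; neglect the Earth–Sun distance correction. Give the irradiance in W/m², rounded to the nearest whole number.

Hour angle H = 15° × (11.75 − 12) = -3.75°.
With φ = 6.3°, δ = 1.7°, H = -3.75°: sin φ sin δ = 0.0033, cos φ cos δ cos H = 0.9914, so cos θ_z = 0.9947.
Top-of-atmosphere irradiance = S₀ cos θ_z = 1367 × 0.9947 = 1359.75 W/m².

1360 W/m²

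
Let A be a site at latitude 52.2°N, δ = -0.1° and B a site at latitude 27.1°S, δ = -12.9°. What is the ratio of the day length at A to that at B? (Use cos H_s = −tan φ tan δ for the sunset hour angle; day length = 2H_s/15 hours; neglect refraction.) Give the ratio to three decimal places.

0.929

A: H_s = arccos(−tan 52.2° · tan -0.1°) = 89.87°, so 2H_s/15 = 11.9827 h.
B: H_s = arccos(−tan -27.1° · tan -12.9°) = 96.73°, so 2H_s/15 = 12.8973 h.
Ratio A/B = 11.9827 / 12.8973 = 0.9291.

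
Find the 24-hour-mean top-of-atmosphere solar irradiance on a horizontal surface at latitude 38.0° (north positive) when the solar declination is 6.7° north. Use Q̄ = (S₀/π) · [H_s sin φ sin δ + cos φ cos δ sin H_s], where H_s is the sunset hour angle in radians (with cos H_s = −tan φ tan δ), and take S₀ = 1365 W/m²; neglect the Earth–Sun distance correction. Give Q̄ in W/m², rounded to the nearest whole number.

391 W/m²

cos H_s = −tan(38.0°) · tan(6.7°) = -0.0918, so H_s = arccos(-0.0918) = 95.27°. In radians, H_s = 1.6628.
H_s sin φ sin δ = 1.6628 × 0.6157 × 0.1167 = 0.1195.
cos φ cos δ sin H_s = 0.7880 × 0.9932 × 0.9958 = 0.7794.
Q̄ = (1365/π) × (0.1195 + 0.7794) = 434.49 × 0.8989 = 390.56 W/m².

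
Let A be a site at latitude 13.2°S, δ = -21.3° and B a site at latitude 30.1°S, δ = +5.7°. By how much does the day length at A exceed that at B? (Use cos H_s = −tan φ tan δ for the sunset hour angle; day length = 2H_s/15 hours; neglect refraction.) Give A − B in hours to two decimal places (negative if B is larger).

+1.14 h

A: H_s = arccos(−tan -13.2° · tan -21.3°) = 95.25°, so 2H_s/15 = 12.7000 h.
B: H_s = arccos(−tan -30.1° · tan 5.7°) = 86.68°, so 2H_s/15 = 11.5573 h.
A − B = 12.7000 − 11.5573 = 1.1427 h.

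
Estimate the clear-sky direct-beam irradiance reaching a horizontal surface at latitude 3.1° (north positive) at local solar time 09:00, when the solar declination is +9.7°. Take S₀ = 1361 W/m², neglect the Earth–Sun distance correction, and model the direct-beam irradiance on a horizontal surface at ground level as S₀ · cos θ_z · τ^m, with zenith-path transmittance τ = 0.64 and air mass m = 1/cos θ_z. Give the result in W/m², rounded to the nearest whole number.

510 W/m²

Hour angle H = 15° × (9 − 12) = -45.00°.
cos θ_z = sin(3.1°) sin(9.7°) + cos(3.1°) cos(9.7°) cos(-45.00°) = 0.0091 + 0.6960 = 0.7051.
Air mass m = 1/cos θ_z = 1/0.7051 = 1.418; τ^m = 0.64^1.418 = 0.5311.
Surface direct beam = 1361 × 0.7051 × 0.5311 = 509.67 W/m².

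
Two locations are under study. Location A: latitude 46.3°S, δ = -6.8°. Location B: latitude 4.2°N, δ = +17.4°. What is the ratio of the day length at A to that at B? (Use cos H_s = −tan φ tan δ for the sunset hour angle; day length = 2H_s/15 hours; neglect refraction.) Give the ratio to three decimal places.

A: H_s = arccos(−tan -46.3° · tan -6.8°) = 97.17°, so 2H_s/15 = 12.9560 h.
B: H_s = arccos(−tan 4.2° · tan 17.4°) = 91.32°, so 2H_s/15 = 12.1760 h.
Ratio A/B = 12.9560 / 12.1760 = 1.0641.

1.064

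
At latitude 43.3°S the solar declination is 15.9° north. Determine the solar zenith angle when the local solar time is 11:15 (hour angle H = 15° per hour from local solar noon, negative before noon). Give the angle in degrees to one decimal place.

60.1°

Hour angle H = 15° × (11.25 − 12) = -11.25°.
With φ = -43.3°, δ = 15.9°, H = -11.25°: sin φ sin δ = -0.1879, cos φ cos δ cos H = 0.6865, so cos θ_z = 0.4986.
θ_z = arccos(0.4986) = 60.09°.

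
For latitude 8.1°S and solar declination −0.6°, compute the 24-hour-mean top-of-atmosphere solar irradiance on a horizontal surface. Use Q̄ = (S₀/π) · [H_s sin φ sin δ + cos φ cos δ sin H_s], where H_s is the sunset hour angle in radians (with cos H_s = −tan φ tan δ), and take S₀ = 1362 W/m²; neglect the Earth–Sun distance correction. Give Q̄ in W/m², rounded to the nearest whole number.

430 W/m²

The sunset hour angle satisfies cos H_s = −tan φ tan δ = -0.0015, giving H_s = 90.09°. In radians, H_s = 1.5724.
H_s sin φ sin δ = 1.5724 × -0.1409 × -0.0105 = 0.0023.
cos φ cos δ sin H_s = 0.9900 × 0.9999 × 1.0000 = 0.9899.
Q̄ = (1362/π) × (0.0023 + 0.9899) = 433.54 × 0.9922 = 430.16 W/m².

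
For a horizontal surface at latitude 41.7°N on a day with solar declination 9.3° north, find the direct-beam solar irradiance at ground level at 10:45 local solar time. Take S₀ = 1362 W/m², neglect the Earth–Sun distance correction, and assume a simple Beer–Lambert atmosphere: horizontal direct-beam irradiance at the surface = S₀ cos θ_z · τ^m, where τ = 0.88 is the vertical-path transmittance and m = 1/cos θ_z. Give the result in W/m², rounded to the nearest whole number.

Hour angle H = 15° × (10.75 − 12) = -18.75°.
cos θ_z = sin(41.7°) sin(9.3°) + cos(41.7°) cos(9.3°) cos(-18.75°) = 0.1075 + 0.6977 = 0.8052.
Air mass m = 1/cos θ_z = 1/0.8052 = 1.242; τ^m = 0.88^1.242 = 0.8532.
Surface direct beam = 1362 × 0.8052 × 0.8532 = 935.69 W/m².

936 W/m²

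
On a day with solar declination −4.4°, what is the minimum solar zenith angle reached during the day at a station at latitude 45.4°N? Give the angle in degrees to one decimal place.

At local solar noon the hour angle is zero, so the zenith angle is |φ − δ| = |45.4° − (-4.4°)| = 49.8°.

49.8°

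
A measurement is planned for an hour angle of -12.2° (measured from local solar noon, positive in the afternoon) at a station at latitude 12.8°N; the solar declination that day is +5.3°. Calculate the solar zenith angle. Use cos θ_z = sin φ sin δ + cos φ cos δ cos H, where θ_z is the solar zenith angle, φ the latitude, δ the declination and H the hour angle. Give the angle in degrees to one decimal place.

14.2°

cos θ_z = sin φ sin δ + cos φ cos δ cos H = (0.2215)(0.0924) + (0.9751)(0.9957)(0.9774) = 0.9694.
θ_z = arccos(0.9694) = 14.21°.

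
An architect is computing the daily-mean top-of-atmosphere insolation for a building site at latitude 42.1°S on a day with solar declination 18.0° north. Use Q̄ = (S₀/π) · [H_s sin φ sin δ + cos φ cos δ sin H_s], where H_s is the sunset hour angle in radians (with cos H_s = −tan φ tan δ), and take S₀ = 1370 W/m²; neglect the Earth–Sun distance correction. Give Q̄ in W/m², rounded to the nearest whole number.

179 W/m²

cos H_s = −tan(-42.1°) · tan(18.0°) = 0.2936, so H_s = arccos(0.2936) = 72.93°. In radians, H_s = 1.2729.
H_s sin φ sin δ = 1.2729 × -0.6704 × 0.3090 = -0.2637.
cos φ cos δ sin H_s = 0.7420 × 0.9511 × 0.9560 = 0.6747.
Q̄ = (1370/π) × (-0.2637 + 0.6747) = 436.08 × 0.4110 = 179.23 W/m².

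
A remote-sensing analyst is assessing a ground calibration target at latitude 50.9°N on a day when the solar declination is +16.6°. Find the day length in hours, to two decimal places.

14.87 hours

−tan φ tan δ = −(1.2305)(0.2981) = -0.3668; H_s = arccos(-0.3668) = 111.52°.
Day length = 2 H_s / 15° h⁻¹ = 223.04° / 15 = 14.869 h.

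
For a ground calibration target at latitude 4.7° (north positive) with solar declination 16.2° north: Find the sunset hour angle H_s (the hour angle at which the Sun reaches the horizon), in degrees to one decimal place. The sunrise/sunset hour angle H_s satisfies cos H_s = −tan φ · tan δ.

−tan φ tan δ = −(0.0822)(0.2905) = -0.0239; H_s = arccos(-0.0239) = 91.37°.

91.4°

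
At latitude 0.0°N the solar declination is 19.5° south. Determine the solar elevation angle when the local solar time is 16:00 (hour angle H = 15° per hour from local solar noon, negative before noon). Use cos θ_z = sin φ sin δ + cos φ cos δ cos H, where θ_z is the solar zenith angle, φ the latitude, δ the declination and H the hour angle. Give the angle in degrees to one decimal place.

Hour angle H = 15° × (16 − 12) = 60.00°.
cos θ_z = sin(0.0°) sin(-19.5°) + cos(0.0°) cos(-19.5°) cos(60.00°) = 0.0000 + 0.4713 = 0.4713.
θ_z = arccos(0.4713) = 61.88°, so the elevation is 90° − 61.88° = 28.12°.

28.1°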